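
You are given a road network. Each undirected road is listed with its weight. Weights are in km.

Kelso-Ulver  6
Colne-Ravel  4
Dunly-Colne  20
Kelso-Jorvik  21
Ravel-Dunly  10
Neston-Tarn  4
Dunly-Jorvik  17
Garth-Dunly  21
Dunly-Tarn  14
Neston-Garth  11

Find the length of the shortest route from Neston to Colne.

32 km

Shortest distances from Neston:
Neston: 0
Tarn: 4  (via Neston)
Garth: 11  (via Neston)
Dunly: 18  (via Tarn)
Ravel: 28  (via Dunly)
Colne: 32  (via Ravel)
Shortest route: Neston–Tarn–Dunly–Ravel–Colne = 32 km.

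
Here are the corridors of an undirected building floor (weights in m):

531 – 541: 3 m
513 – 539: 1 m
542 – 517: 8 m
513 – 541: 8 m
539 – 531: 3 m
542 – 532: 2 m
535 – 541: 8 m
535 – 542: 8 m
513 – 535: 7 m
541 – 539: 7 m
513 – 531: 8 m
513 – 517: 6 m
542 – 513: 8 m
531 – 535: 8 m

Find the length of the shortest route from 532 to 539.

Enumerating some paths:
532 - 542 - 517 - 513 - 539: 2+8+6+1 = 17
532 - 542 - 513 - 539: 2+8+1 = 11
532 - 542 - 513 - 531 - 539: 2+8+8+3 = 21
532 - 542 - 535 - 513 - 539: 2+8+7+1 = 18
Cheapest is 532 - 542 - 513 - 539 at 11 m.

11 m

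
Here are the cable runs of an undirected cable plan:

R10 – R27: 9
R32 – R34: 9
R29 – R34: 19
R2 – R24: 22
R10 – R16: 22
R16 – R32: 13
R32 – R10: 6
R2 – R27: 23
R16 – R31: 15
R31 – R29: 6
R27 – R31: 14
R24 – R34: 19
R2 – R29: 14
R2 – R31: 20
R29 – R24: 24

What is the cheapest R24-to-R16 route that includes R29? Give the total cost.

45

Best R24 to R29: R24 → R29 costing 24
Best R29 to R16: R29 → R31 → R16 costing 21
Total via R29: 24 + 21 = 45.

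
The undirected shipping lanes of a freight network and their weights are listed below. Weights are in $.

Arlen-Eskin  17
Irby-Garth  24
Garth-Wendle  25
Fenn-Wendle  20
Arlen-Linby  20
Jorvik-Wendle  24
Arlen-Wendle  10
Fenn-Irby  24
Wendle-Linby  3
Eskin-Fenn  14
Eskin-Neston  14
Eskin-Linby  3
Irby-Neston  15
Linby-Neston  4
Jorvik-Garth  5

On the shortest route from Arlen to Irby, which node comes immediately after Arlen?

Compare a few routes:
Arlen → Linby → Neston → Irby: 20+4+15 = 39
Arlen → Eskin → Linby → Neston → Irby: 17+3+4+15 = 39
Arlen → Wendle → Linby → Neston → Irby: 10+3+4+15 = 32
Cheapest is Arlen → Wendle → Linby → Neston → Irby at $32.
So from Arlen the first move is to Wendle.

Wendle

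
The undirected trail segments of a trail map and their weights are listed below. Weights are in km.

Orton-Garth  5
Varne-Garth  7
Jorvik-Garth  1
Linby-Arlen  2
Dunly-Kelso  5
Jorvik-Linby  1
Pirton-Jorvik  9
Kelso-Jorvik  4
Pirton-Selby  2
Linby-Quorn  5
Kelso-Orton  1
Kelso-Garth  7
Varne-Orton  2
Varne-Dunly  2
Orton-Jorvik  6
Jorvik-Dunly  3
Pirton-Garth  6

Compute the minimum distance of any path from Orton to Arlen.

8 km

Settle nodes by increasing distance from Orton:
Orton: 0
Kelso: 1  (via Orton)
Varne: 2  (via Orton)
Dunly: 4  (via Varne)
Jorvik: 5  (via Kelso)
Garth: 5  (via Orton)
Linby: 6  (via Jorvik)
Arlen: 8  (via Linby)
Shortest route: Orton → Kelso → Jorvik → Linby → Arlen = 8 km.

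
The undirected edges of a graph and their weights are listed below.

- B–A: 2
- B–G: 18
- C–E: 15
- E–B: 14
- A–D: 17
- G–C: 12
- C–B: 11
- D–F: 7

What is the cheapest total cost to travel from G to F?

44

Compare a few routes:
G–C–B–A–D–F: 12+11+2+17+7 = 49
G–B–A–D–F: 18+2+17+7 = 44
Cheapest is G–B–A–D–F at 44.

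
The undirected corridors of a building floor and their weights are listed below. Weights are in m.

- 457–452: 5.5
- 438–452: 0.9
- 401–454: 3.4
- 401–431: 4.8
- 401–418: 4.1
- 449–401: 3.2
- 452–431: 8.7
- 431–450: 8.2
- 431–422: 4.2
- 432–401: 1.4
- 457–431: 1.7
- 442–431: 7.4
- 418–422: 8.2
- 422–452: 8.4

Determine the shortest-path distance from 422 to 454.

12.4 m

Compare a few routes:
422 - 418 - 401 - 454: 8.2+4.1+3.4 = 15.7
422 - 431 - 401 - 454: 4.2+4.8+3.4 = 12.4
The minimum is 12.4 m via 422 - 431 - 401 - 454.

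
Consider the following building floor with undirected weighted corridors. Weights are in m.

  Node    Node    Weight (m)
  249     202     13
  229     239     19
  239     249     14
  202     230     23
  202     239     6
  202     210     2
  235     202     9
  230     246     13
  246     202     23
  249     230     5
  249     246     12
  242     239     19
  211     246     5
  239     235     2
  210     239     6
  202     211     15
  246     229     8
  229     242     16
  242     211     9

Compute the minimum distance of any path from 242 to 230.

27 m

Settle nodes by increasing distance from 242:
242: 0
211: 9  (via 242)
246: 14  (via 211)
229: 16  (via 242)
239: 19  (via 242)
235: 21  (via 239)
202: 24  (via 211)
210: 25  (via 239)
249: 26  (via 246)
230: 27  (via 246)
Shortest route: 242–211–246–230 = 27 m.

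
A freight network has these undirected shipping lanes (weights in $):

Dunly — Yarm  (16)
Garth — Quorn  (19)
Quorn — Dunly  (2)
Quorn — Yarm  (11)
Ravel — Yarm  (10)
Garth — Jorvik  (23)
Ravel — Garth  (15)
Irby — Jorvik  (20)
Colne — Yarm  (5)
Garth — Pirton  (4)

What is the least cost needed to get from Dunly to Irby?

Running Dijkstra from Dunly:
Dunly: 0
Quorn: 2  (via Dunly)
Yarm: 13  (via Quorn)
Colne: 18  (via Yarm)
Garth: 21  (via Quorn)
Ravel: 23  (via Yarm)
Pirton: 25  (via Garth)
Jorvik: 44  (via Garth)
Irby: 64  (via Jorvik)
Shortest route: Dunly → Quorn → Garth → Jorvik → Irby = $64.

$64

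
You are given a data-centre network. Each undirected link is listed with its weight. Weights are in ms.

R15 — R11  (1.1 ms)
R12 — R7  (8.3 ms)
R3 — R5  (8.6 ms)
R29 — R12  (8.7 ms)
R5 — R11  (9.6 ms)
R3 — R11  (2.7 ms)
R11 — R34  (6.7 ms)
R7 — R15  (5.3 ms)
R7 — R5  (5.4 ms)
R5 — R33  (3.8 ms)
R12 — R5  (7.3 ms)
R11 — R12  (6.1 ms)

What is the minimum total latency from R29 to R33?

19.8 ms

Candidate routes:
R29 - R12 - R11 - R5 - R33: 8.7+6.1+9.6+3.8 = 28.2
R29 - R12 - R11 - R3 - R5 - R33: 8.7+6.1+2.7+8.6+3.8 = 29.9
R29 - R12 - R7 - R5 - R33: 8.7+8.3+5.4+3.8 = 26.2
R29 - R12 - R5 - R33: 8.7+7.3+3.8 = 19.8
Cheapest is R29 - R12 - R5 - R33 at 19.8 ms.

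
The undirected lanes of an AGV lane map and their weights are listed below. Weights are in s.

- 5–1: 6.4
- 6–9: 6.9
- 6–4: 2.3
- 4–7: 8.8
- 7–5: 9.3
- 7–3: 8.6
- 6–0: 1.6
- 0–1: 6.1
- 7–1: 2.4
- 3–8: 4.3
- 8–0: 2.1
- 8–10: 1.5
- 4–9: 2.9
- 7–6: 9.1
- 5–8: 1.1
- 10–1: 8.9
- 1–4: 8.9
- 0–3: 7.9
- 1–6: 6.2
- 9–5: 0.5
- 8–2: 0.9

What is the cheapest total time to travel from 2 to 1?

Shortest distances from 2:
2: 0
8: 0.9  (via 2)
5: 2  (via 8)
10: 2.4  (via 8)
9: 2.5  (via 5)
0: 3  (via 8)
6: 4.6  (via 0)
3: 5.2  (via 8)
4: 5.4  (via 9)
1: 8.4  (via 5)
Shortest route: 2 → 8 → 5 → 1 = 8.4 s.

8.4 s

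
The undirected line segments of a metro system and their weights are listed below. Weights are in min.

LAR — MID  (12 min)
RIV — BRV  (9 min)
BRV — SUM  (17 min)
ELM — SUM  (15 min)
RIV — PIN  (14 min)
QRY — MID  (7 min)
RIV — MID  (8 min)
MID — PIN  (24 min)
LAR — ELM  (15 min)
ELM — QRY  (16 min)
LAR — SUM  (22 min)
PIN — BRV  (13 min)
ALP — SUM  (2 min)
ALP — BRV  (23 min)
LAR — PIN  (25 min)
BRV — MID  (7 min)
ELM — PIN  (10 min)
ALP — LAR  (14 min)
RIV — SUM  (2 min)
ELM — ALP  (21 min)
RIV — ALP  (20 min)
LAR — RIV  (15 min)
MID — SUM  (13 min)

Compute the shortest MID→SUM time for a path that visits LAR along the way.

Shortest MID→LAR: MID–LAR = 12
Shortest LAR→SUM: LAR–ALP–SUM = 16
Total via LAR: 12 + 16 = 28 min.

28 min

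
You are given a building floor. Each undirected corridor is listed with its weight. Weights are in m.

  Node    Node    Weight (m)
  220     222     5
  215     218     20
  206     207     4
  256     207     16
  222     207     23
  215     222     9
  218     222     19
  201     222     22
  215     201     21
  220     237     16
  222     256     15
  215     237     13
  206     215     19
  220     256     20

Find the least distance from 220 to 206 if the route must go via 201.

67 m

Shortest 220→201: 220 → 222 → 201 = 27
Shortest 201→206: 201 → 215 → 206 = 40
Total via 201: 27 + 40 = 67 m.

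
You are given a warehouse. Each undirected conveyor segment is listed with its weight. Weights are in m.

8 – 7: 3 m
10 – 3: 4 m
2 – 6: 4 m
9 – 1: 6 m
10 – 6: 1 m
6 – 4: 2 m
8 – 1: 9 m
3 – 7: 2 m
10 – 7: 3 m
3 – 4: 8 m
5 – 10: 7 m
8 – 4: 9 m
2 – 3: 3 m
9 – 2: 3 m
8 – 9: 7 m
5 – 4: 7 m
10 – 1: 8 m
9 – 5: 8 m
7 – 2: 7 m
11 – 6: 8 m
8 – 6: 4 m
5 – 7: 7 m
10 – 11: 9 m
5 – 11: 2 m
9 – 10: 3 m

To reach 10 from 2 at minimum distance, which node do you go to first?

Enumerating some paths:
2 - 6 - 10: 4+1 = 5
2 - 9 - 10: 3+3 = 6
The minimum is 5 m via 2 - 6 - 10.
So from 2 the first move is to 6.

6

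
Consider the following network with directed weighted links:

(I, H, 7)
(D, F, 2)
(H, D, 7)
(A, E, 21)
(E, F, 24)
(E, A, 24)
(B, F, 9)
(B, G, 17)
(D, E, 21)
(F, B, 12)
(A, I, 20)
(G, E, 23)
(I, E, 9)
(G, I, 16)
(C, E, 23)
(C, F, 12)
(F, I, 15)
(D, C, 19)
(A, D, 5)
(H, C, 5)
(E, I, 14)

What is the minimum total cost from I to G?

Compare a few routes:
I - H - D - F - B - G: 7+7+2+12+17 = 45
I - H - C - F - B - G: 7+5+12+12+17 = 53
The minimum is 45 via I - H - D - F - B - G.

45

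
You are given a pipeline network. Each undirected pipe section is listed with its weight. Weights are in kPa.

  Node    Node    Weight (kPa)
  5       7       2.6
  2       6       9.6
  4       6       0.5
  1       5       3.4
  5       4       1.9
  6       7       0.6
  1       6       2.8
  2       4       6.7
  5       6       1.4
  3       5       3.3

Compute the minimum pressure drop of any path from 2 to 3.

Compare a few routes:
2 → 4 → 5 → 3: 6.7+1.9+3.3 = 11.9
2 → 4 → 6 → 7 → 5 → 3: 6.7+0.5+0.6+2.6+3.3 = 13.7
Cheapest is 2 → 4 → 5 → 3 at 11.9 kPa.

11.9 kPa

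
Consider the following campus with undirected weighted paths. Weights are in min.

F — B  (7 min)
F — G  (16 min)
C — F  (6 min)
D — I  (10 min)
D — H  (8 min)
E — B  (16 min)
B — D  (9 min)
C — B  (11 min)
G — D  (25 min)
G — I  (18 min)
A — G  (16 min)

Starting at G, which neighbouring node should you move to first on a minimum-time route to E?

F

Candidate routes:
G - F - B - E: 16+7+16 = 39
G - F - C - B - E: 16+6+11+16 = 49
The minimum is 39 min via G - F - B - E.
So from G the first move is to F.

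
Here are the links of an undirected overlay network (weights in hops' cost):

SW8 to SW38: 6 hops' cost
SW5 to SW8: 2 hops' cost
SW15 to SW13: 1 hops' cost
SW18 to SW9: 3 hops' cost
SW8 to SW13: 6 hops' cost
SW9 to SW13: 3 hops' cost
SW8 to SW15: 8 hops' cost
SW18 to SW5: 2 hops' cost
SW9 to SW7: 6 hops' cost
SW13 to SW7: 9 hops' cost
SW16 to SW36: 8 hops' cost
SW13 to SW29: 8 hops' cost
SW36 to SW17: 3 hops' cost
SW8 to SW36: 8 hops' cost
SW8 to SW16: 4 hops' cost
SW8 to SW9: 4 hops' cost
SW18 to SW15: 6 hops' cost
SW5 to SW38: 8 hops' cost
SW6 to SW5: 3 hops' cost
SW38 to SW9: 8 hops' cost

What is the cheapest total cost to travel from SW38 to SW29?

19 hops' cost

Shortest distances from SW38:
SW38: 0
SW8: 6  (via SW38)
SW5: 8  (via SW38)
SW9: 8  (via SW38)
SW16: 10  (via SW8)
SW18: 10  (via SW5)
SW13: 11  (via SW9)
SW6: 11  (via SW5)
SW15: 12  (via SW13)
SW7: 14  (via SW9)
SW36: 14  (via SW8)
SW17: 17  (via SW36)
SW29: 19  (via SW13)
Shortest route: SW38–SW9–SW13–SW29 = 19 hops' cost.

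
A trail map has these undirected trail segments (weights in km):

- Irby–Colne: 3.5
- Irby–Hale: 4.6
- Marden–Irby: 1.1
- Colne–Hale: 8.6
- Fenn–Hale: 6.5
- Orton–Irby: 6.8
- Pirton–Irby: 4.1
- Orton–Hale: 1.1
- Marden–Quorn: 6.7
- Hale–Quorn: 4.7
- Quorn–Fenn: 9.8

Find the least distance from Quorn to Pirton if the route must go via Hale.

13.4 km

Best Quorn to Hale: Quorn → Hale costing 4.7
Shortest Hale→Pirton: Hale → Irby → Pirton = 8.7
Total via Hale: 4.7 + 8.7 = 13.4 km.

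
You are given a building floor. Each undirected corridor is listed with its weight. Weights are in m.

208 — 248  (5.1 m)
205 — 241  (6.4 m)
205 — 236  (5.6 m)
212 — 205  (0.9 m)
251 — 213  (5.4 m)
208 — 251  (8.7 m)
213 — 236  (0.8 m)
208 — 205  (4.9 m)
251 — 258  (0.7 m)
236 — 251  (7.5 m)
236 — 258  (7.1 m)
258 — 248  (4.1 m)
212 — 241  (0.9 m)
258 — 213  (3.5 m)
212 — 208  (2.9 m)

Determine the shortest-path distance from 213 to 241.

8.2 m

Running Dijkstra from 213:
213: 0
236: 0.8  (via 213)
258: 3.5  (via 213)
251: 4.2  (via 258)
205: 6.4  (via 236)
212: 7.3  (via 205)
248: 7.6  (via 258)
241: 8.2  (via 212)
Shortest route: 213 → 236 → 205 → 212 → 241 = 8.2 m.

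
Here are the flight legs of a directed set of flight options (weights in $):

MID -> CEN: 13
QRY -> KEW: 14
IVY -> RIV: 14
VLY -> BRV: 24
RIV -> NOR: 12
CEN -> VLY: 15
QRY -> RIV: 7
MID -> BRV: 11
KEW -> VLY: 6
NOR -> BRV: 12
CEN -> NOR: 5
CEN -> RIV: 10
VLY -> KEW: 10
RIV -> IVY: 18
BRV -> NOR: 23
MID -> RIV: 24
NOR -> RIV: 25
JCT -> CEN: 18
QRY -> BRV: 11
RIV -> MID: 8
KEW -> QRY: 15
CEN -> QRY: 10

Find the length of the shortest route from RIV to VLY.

Running Dijkstra from RIV:
RIV: 0
MID: 8  (via RIV)
NOR: 12  (via RIV)
IVY: 18  (via RIV)
BRV: 19  (via MID)
CEN: 21  (via MID)
QRY: 31  (via CEN)
VLY: 36  (via CEN)
Shortest route: RIV–MID–CEN–VLY = $36.

$36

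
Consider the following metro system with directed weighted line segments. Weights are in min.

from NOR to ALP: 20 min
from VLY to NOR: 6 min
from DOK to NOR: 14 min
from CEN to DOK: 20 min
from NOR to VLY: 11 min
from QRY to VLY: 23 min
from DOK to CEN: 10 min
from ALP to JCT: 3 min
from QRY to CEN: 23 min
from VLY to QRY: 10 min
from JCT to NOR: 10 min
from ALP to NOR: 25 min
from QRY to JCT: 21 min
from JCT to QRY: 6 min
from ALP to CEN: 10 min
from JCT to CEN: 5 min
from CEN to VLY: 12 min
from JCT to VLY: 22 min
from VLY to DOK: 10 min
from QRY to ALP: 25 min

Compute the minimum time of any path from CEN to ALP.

38 min

Running Dijkstra from CEN:
CEN: 0
VLY: 12  (via CEN)
NOR: 18  (via VLY)
DOK: 20  (via CEN)
QRY: 22  (via VLY)
ALP: 38  (via NOR)
Shortest route: CEN–VLY–NOR–ALP = 38 min.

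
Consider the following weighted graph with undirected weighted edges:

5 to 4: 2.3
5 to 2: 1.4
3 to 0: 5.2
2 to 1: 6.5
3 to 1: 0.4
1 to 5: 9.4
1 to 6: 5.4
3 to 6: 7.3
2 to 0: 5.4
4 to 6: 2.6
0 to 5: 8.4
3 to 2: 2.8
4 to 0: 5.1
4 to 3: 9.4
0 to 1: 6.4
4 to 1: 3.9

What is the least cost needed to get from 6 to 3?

5.8

Shortest distances from 6:
6: 0
4: 2.6  (via 6)
5: 4.9  (via 4)
1: 5.4  (via 6)
3: 5.8  (via 1)
Shortest route: 6–1–3 = 5.8.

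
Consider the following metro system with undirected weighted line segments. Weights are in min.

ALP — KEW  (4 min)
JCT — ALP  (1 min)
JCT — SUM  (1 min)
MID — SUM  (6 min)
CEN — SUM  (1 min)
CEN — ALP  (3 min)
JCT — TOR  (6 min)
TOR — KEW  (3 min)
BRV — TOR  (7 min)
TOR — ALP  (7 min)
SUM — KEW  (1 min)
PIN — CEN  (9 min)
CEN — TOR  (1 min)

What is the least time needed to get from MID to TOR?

8 min

Compare a few routes:
MID - SUM - JCT - ALP - CEN - TOR: 6+1+1+3+1 = 12
MID - SUM - CEN - TOR: 6+1+1 = 8
MID - SUM - KEW - TOR: 6+1+3 = 10
MID - SUM - JCT - TOR: 6+1+6 = 13
Cheapest is MID - SUM - CEN - TOR at 8 min.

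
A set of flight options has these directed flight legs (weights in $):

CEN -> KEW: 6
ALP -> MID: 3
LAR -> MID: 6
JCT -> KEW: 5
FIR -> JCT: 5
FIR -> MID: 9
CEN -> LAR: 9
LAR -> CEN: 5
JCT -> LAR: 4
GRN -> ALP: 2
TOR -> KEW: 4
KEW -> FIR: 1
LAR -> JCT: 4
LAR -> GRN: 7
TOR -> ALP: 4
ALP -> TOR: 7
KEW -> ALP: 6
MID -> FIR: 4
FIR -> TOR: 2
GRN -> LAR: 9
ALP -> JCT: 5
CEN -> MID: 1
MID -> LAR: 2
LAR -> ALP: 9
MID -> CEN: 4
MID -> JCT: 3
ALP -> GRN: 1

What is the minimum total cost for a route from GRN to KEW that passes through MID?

$13

Best GRN to MID: GRN–ALP–MID costing 5
Best MID to KEW: MID–JCT–KEW costing 8
Total via MID: 5 + 8 = $13.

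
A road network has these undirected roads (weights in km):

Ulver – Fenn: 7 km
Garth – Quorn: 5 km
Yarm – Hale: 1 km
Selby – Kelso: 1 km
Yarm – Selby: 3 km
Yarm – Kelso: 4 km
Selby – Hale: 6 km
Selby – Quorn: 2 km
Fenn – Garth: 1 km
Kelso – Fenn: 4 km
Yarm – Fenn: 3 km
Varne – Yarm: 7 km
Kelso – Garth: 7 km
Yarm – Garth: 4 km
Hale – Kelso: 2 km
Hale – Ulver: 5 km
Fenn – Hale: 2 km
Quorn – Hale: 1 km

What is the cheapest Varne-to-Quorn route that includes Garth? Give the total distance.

15 km

Best Varne to Garth: Varne → Yarm → Garth costing 11
Shortest Garth→Quorn: Garth → Fenn → Hale → Quorn = 4
Total via Garth: 11 + 4 = 15 km.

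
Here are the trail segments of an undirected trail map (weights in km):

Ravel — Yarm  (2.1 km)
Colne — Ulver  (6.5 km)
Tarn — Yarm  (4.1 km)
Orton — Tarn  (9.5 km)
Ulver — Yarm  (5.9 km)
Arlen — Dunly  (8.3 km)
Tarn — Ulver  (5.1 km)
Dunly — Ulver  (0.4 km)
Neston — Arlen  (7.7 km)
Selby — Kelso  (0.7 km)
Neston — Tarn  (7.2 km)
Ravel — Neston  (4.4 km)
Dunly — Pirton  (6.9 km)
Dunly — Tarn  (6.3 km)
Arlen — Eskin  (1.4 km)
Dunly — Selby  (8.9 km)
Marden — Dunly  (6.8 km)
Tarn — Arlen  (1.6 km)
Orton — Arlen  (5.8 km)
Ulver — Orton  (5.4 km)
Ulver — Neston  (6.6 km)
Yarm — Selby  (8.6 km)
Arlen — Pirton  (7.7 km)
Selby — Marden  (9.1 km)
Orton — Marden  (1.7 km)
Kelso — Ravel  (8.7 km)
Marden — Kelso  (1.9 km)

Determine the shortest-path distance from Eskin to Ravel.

Candidate routes:
Eskin - Arlen - Tarn - Yarm - Ravel: 1.4+1.6+4.1+2.1 = 9.2
Eskin - Arlen - Neston - Ravel: 1.4+7.7+4.4 = 13.5
The minimum is 9.2 km via Eskin - Arlen - Tarn - Yarm - Ravel.

9.2 km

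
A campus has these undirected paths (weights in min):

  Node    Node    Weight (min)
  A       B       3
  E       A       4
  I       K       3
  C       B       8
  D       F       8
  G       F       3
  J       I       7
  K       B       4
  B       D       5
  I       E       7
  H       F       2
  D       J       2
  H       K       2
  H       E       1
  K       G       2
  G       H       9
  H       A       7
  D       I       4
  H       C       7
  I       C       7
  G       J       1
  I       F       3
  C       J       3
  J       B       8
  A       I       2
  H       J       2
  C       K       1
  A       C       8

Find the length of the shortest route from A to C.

Running Dijkstra from A:
A: 0
I: 2  (via A)
B: 3  (via A)
E: 4  (via A)
F: 5  (via I)
H: 5  (via E)
K: 5  (via I)
C: 6  (via K)
Shortest route: A → I → K → C = 6 min.

6 min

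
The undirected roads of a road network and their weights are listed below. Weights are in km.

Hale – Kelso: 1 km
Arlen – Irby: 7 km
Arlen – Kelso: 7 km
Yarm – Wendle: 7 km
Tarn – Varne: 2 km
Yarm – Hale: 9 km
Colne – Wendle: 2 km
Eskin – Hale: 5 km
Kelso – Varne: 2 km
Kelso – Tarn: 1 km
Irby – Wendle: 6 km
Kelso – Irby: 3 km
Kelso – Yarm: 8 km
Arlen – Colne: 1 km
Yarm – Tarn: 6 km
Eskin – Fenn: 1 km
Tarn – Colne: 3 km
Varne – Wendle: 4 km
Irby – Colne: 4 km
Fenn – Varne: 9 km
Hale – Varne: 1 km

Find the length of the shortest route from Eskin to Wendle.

10 km

Shortest distances from Eskin:
Eskin: 0
Fenn: 1  (via Eskin)
Hale: 5  (via Eskin)
Varne: 6  (via Hale)
Kelso: 6  (via Hale)
Tarn: 7  (via Kelso)
Irby: 9  (via Kelso)
Colne: 10  (via Tarn)
Wendle: 10  (via Varne)
Shortest route: Eskin–Hale–Varne–Wendle = 10 km.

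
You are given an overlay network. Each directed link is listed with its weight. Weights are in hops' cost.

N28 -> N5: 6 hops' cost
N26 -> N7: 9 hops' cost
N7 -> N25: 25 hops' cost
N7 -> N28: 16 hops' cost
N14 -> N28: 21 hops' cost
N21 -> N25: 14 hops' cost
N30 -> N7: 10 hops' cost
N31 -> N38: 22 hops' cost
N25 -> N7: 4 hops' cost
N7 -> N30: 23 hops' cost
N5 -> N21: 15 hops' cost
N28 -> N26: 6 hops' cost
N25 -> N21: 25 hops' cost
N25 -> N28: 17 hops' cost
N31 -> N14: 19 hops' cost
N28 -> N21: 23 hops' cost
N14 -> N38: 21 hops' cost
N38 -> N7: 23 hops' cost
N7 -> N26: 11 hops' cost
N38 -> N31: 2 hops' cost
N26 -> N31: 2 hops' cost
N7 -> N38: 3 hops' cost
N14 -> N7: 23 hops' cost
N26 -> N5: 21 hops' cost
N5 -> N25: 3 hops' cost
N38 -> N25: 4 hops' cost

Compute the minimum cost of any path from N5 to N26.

18 hops' cost

Compare a few routes:
N5 - N25 - N28 - N26: 3+17+6 = 26
N5 - N25 - N7 - N28 - N26: 3+4+16+6 = 29
N5 - N25 - N7 - N26: 3+4+11 = 18
The minimum is 18 hops' cost via N5 - N25 - N7 - N26.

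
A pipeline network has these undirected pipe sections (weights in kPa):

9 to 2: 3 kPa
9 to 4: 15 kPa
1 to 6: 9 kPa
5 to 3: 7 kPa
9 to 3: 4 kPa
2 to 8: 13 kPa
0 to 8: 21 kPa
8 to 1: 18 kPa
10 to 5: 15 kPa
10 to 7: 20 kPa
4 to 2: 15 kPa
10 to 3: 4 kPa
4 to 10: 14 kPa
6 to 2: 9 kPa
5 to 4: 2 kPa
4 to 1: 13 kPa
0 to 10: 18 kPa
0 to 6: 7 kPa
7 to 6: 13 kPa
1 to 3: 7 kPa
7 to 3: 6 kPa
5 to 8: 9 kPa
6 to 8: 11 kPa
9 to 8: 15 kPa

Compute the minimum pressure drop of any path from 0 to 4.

Shortest distances from 0:
0: 0
6: 7  (via 0)
1: 16  (via 6)
2: 16  (via 6)
8: 18  (via 6)
10: 18  (via 0)
9: 19  (via 2)
7: 20  (via 6)
3: 22  (via 10)
5: 27  (via 8)
4: 29  (via 1)
Shortest route: 0 → 6 → 1 → 4 = 29 kPa.

29 kPa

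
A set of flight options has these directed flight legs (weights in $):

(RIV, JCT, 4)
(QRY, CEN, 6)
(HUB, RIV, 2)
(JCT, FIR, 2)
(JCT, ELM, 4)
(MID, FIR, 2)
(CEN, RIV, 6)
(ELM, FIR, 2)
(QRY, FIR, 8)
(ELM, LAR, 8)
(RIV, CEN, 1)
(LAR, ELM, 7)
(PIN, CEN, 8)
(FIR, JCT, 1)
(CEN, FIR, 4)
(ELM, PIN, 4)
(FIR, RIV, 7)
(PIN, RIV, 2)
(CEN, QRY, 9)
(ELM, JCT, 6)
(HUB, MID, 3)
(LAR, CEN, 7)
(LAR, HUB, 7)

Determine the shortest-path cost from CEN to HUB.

$24

Shortest distances from CEN:
CEN: 0
FIR: 4  (via CEN)
JCT: 5  (via FIR)
RIV: 6  (via CEN)
QRY: 9  (via CEN)
ELM: 9  (via JCT)
PIN: 13  (via ELM)
LAR: 17  (via ELM)
HUB: 24  (via LAR)
Shortest route: CEN → FIR → JCT → ELM → LAR → HUB = $24.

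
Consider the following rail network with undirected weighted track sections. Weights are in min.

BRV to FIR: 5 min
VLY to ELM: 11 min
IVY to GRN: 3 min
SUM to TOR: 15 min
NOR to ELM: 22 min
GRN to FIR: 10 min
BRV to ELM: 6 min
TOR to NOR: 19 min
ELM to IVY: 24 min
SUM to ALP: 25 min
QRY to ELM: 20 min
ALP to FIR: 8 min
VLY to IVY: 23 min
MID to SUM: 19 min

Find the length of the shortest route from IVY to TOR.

Compare a few routes:
IVY - VLY - ELM - NOR - TOR: 23+11+22+19 = 75
IVY - GRN - FIR - BRV - ELM - NOR - TOR: 3+10+5+6+22+19 = 65
IVY - GRN - FIR - ALP - SUM - TOR: 3+10+8+25+15 = 61
IVY - ELM - NOR - TOR: 24+22+19 = 65
Cheapest is IVY - GRN - FIR - ALP - SUM - TOR at 61 min.

61 min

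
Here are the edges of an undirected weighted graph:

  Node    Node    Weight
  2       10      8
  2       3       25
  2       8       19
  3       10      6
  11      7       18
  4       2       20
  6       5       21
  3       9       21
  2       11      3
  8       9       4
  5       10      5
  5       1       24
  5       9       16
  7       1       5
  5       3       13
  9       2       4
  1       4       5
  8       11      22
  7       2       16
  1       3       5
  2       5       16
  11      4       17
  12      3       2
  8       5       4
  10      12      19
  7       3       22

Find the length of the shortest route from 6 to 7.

42

Compare a few routes:
6 - 5 - 3 - 1 - 7: 21+13+5+5 = 44
6 - 5 - 1 - 7: 21+24+5 = 50
6 - 5 - 10 - 3 - 1 - 7: 21+5+6+5+5 = 42
6 - 5 - 8 - 9 - 2 - 7: 21+4+4+4+16 = 49
The minimum is 42 via 6 - 5 - 10 - 3 - 1 - 7.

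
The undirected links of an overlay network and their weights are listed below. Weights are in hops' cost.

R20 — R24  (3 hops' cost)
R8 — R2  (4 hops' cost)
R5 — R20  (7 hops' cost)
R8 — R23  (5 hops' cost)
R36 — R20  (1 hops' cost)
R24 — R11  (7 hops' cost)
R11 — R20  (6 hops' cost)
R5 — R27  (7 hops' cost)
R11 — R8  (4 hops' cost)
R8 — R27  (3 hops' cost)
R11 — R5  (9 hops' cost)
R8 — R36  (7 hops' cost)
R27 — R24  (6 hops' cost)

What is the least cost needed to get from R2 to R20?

12 hops' cost

Settle nodes by increasing distance from R2:
R2: 0
R8: 4  (via R2)
R27: 7  (via R8)
R11: 8  (via R8)
R23: 9  (via R8)
R36: 11  (via R8)
R20: 12  (via R36)
Shortest route: R2–R8–R36–R20 = 12 hops' cost.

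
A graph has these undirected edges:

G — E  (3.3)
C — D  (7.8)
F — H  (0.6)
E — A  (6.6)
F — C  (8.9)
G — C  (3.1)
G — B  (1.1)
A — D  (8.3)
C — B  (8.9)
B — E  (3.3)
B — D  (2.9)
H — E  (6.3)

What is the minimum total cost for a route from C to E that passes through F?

Shortest C→F: C → F = 8.9
Shortest F→E: F → H → E = 6.9
Total via F: 8.9 + 6.9 = 15.8.

15.8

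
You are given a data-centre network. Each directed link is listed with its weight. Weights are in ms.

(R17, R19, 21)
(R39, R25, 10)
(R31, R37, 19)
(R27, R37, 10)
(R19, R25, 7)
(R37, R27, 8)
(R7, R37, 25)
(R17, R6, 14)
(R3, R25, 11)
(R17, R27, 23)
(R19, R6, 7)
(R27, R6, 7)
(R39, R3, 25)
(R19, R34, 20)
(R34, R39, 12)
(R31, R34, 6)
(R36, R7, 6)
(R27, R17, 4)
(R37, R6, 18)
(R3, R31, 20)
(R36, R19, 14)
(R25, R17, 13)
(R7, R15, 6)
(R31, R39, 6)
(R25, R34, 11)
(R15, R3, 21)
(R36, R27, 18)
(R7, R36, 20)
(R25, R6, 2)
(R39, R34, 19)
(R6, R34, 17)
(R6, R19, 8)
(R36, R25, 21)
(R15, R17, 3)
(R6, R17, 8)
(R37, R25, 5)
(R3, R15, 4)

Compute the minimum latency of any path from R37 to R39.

Compare a few routes:
R37 → R25 → R34 → R39: 5+11+12 = 28
R37 → R25 → R6 → R34 → R39: 5+2+17+12 = 36
R37 → R6 → R34 → R39: 18+17+12 = 47
R37 → R27 → R6 → R34 → R39: 8+7+17+12 = 44
Cheapest is R37 → R25 → R34 → R39 at 28 ms.

28 ms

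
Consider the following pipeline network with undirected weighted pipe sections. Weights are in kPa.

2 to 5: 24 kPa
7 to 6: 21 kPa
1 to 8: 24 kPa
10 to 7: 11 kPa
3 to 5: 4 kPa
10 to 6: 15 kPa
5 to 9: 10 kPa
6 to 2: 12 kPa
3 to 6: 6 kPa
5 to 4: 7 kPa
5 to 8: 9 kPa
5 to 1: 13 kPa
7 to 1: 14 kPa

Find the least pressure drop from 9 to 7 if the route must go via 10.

Best 9 to 10: 9 → 5 → 3 → 6 → 10 costing 35
Best 10 to 7: 10 → 7 costing 11
Total via 10: 35 + 11 = 46 kPa.

46 kPa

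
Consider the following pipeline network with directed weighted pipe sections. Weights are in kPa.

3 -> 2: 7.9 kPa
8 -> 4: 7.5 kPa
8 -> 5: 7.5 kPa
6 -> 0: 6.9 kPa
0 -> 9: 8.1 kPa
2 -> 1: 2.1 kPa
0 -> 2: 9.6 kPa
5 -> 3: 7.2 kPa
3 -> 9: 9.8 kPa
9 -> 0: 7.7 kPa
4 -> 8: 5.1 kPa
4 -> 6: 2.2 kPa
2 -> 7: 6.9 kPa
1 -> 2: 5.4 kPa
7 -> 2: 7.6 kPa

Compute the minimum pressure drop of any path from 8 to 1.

24.7 kPa

Enumerating some paths:
8 - 4 - 6 - 0 - 2 - 1: 7.5+2.2+6.9+9.6+2.1 = 28.3
8 - 5 - 3 - 9 - 0 - 2 - 1: 7.5+7.2+9.8+7.7+9.6+2.1 = 43.9
8 - 5 - 3 - 2 - 1: 7.5+7.2+7.9+2.1 = 24.7
The minimum is 24.7 kPa via 8 - 5 - 3 - 2 - 1.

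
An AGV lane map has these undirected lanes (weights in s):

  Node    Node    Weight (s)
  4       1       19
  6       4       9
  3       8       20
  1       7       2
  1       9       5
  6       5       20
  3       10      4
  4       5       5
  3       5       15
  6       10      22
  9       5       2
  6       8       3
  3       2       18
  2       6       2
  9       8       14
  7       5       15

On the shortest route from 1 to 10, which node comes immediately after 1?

9

Compare a few routes:
1–9–5–3–10: 5+2+15+4 = 26
1–7–5–3–10: 2+15+15+4 = 36
The minimum is 26 s via 1–9–5–3–10.
So from 1 the first move is to 9.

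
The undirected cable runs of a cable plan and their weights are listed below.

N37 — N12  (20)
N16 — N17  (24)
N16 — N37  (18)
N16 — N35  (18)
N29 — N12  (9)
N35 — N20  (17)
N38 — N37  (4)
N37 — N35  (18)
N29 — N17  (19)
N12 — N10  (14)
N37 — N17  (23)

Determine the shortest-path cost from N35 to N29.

Shortest distances from N35:
N35: 0
N20: 17  (via N35)
N16: 18  (via N35)
N37: 18  (via N35)
N38: 22  (via N37)
N12: 38  (via N37)
N17: 41  (via N37)
N29: 47  (via N12)
Shortest route: N35–N37–N12–N29 = 47.

47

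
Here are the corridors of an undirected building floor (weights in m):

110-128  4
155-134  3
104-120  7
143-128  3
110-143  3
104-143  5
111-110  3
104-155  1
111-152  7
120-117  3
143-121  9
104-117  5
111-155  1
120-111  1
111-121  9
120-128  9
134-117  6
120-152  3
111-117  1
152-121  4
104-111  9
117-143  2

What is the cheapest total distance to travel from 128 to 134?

Settle nodes by increasing distance from 128:
128: 0
143: 3  (via 128)
110: 4  (via 128)
117: 5  (via 143)
111: 6  (via 117)
120: 7  (via 111)
155: 7  (via 111)
104: 8  (via 143)
134: 10  (via 155)
Shortest route: 128 → 143 → 117 → 111 → 155 → 134 = 10 m.

10 m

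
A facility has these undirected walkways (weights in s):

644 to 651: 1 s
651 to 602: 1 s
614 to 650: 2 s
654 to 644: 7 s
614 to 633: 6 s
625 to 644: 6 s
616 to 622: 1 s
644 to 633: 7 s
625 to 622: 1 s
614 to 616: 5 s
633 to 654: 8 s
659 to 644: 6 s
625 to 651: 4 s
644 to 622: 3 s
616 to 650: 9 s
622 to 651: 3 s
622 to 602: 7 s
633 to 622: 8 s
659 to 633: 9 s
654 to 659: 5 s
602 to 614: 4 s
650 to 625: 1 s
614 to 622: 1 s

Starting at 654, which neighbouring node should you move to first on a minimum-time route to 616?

Compare a few routes:
654 → 644 → 651 → 622 → 616: 7+1+3+1 = 12
654 → 644 → 622 → 616: 7+3+1 = 11
654 → 644 → 651 → 625 → 622 → 616: 7+1+4+1+1 = 14
Cheapest is 654 → 644 → 622 → 616 at 11 s.
So from 654 the first move is to 644.

644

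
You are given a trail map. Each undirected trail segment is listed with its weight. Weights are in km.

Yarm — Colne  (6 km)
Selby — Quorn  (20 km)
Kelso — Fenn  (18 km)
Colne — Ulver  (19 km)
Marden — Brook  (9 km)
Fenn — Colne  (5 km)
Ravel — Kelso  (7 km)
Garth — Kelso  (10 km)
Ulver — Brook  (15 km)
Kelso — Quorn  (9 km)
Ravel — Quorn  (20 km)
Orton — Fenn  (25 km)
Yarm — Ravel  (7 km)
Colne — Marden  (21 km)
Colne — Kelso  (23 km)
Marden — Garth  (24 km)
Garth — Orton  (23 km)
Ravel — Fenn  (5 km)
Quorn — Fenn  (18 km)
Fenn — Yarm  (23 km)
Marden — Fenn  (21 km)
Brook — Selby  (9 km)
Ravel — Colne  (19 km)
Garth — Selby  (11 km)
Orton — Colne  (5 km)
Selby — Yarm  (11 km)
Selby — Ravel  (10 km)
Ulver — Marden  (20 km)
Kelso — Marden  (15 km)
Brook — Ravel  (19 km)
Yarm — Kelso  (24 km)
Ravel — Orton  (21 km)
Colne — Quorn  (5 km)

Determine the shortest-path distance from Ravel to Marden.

Candidate routes:
Ravel - Brook - Marden: 19+9 = 28
Ravel - Fenn - Marden: 5+21 = 26
Ravel - Selby - Brook - Marden: 10+9+9 = 28
Ravel - Kelso - Marden: 7+15 = 22
Cheapest is Ravel - Kelso - Marden at 22 km.

22 km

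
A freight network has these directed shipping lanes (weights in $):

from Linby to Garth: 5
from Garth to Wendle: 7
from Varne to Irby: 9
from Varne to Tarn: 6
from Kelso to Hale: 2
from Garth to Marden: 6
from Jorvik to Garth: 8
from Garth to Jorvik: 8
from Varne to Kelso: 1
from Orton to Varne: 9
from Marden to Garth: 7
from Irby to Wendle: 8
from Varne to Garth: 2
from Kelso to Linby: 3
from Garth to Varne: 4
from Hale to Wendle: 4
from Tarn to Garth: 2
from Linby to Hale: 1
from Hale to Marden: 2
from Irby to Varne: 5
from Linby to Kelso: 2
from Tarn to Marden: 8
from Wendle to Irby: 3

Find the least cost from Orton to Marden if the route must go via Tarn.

$23

Best Orton to Tarn: Orton → Varne → Tarn costing 15
Shortest Tarn→Marden: Tarn → Marden = 8
Total via Tarn: 15 + 8 = $23.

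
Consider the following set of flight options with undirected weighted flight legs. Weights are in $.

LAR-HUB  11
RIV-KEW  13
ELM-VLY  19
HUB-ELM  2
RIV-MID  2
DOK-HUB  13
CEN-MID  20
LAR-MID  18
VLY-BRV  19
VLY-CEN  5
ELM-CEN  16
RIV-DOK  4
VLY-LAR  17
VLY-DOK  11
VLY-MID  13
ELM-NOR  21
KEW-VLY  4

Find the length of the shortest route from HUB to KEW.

Enumerating some paths:
HUB–ELM–VLY–KEW: 2+19+4 = 25
HUB–DOK–VLY–KEW: 13+11+4 = 28
HUB–ELM–CEN–VLY–KEW: 2+16+5+4 = 27
Cheapest is HUB–ELM–VLY–KEW at $25.

$25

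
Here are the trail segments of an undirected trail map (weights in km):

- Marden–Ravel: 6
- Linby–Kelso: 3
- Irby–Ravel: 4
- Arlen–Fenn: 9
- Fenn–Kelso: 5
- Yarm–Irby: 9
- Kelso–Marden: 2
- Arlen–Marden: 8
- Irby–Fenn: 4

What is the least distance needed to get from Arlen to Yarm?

Running Dijkstra from Arlen:
Arlen: 0
Marden: 8  (via Arlen)
Fenn: 9  (via Arlen)
Kelso: 10  (via Marden)
Linby: 13  (via Kelso)
Irby: 13  (via Fenn)
Ravel: 14  (via Marden)
Yarm: 22  (via Irby)
Shortest route: Arlen → Fenn → Irby → Yarm = 22 km.

22 km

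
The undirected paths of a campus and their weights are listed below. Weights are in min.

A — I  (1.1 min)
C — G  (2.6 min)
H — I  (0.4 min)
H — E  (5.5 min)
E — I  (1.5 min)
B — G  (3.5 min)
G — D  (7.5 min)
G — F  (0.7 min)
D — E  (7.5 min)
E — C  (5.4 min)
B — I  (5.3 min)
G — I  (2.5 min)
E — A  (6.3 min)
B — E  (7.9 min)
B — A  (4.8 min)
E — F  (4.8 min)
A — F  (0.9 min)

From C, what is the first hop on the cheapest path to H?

G

Enumerating some paths:
C - G - F - E - I - H: 2.6+0.7+4.8+1.5+0.4 = 10
C - G - F - A - I - H: 2.6+0.7+0.9+1.1+0.4 = 5.7
C - E - I - H: 5.4+1.5+0.4 = 7.3
C - G - I - H: 2.6+2.5+0.4 = 5.5
The minimum is 5.5 min via C - G - I - H.
So from C the first move is to G.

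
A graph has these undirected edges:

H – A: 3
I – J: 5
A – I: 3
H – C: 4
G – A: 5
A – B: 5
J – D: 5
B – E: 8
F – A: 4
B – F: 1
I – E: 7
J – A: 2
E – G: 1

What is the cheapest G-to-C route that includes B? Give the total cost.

Best G to B: G–E–B costing 9
Shortest B→C: B–A–H–C = 12
Total via B: 9 + 12 = 21.

21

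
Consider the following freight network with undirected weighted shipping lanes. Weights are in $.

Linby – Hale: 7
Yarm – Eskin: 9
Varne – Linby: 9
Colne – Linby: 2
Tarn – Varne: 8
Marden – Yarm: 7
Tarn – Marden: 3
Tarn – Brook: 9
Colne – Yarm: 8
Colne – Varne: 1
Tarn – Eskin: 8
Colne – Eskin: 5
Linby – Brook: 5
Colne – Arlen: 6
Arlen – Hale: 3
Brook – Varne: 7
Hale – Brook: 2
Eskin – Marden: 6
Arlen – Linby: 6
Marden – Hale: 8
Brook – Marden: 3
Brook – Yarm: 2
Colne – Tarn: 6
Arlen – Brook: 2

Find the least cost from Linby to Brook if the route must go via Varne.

$10

Shortest Linby→Varne: Linby → Colne → Varne = 3
Best Varne to Brook: Varne → Brook costing 7
Total via Varne: 3 + 7 = $10.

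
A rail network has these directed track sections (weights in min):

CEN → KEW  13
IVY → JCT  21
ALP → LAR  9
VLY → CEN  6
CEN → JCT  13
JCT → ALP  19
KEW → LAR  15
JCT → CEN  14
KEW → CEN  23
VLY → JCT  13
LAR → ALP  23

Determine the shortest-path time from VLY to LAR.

Settle nodes by increasing distance from VLY:
VLY: 0
CEN: 6  (via VLY)
JCT: 13  (via VLY)
KEW: 19  (via CEN)
ALP: 32  (via JCT)
LAR: 34  (via KEW)
Shortest route: VLY–CEN–KEW–LAR = 34 min.

34 min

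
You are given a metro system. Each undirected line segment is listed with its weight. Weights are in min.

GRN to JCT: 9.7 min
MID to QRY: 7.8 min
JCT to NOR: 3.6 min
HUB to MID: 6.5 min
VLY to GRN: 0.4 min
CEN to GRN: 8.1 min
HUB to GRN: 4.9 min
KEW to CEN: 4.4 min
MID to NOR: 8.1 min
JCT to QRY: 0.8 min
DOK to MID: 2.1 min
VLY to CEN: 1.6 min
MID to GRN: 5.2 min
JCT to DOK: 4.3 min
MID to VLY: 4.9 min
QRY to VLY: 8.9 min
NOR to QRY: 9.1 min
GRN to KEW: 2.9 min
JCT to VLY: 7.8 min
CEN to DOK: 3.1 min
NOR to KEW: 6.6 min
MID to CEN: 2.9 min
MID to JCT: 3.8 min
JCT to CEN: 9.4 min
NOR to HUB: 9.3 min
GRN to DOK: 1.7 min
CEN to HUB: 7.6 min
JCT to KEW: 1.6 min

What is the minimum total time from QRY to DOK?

Shortest distances from QRY:
QRY: 0
JCT: 0.8  (via QRY)
KEW: 2.4  (via JCT)
NOR: 4.4  (via JCT)
MID: 4.6  (via JCT)
DOK: 5.1  (via JCT)
Shortest route: QRY–JCT–DOK = 5.1 min.

5.1 min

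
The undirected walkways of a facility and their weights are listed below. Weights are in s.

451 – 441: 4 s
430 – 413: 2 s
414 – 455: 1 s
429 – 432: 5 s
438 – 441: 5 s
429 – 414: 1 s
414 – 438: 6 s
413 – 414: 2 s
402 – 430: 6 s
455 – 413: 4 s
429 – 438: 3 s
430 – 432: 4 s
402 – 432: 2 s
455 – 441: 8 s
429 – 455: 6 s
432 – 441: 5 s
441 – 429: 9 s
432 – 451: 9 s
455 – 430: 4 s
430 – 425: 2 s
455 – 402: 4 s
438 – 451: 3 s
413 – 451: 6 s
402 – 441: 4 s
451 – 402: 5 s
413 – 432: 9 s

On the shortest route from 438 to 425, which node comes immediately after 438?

429

Enumerating some paths:
438 → 414 → 413 → 430 → 425: 6+2+2+2 = 12
438 → 429 → 414 → 455 → 430 → 425: 3+1+1+4+2 = 11
438 → 451 → 413 → 430 → 425: 3+6+2+2 = 13
438 → 429 → 414 → 413 → 430 → 425: 3+1+2+2+2 = 10
The minimum is 10 s via 438 → 429 → 414 → 413 → 430 → 425.
So from 438 the first move is to 429.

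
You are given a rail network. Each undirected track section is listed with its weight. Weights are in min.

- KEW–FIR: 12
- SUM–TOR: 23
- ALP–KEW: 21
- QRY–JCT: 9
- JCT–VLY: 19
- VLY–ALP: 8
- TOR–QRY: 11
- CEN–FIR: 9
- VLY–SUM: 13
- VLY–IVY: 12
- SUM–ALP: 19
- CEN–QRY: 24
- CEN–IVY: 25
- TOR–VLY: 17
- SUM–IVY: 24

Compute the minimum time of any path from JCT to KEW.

48 min

Running Dijkstra from JCT:
JCT: 0
QRY: 9  (via JCT)
VLY: 19  (via JCT)
TOR: 20  (via QRY)
ALP: 27  (via VLY)
IVY: 31  (via VLY)
SUM: 32  (via VLY)
CEN: 33  (via QRY)
FIR: 42  (via CEN)
KEW: 48  (via ALP)
Shortest route: JCT → VLY → ALP → KEW = 48 min.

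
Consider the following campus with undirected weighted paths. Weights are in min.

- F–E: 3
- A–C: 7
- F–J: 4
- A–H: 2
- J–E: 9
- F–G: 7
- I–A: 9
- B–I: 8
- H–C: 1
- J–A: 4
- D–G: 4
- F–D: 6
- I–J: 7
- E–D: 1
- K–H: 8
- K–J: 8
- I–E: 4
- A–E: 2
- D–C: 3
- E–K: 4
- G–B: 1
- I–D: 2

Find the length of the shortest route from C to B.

Settle nodes by increasing distance from C:
C: 0
H: 1  (via C)
A: 3  (via H)
D: 3  (via C)
E: 4  (via D)
I: 5  (via D)
F: 7  (via E)
G: 7  (via D)
J: 7  (via A)
B: 8  (via G)
Shortest route: C → D → G → B = 8 min.

8 min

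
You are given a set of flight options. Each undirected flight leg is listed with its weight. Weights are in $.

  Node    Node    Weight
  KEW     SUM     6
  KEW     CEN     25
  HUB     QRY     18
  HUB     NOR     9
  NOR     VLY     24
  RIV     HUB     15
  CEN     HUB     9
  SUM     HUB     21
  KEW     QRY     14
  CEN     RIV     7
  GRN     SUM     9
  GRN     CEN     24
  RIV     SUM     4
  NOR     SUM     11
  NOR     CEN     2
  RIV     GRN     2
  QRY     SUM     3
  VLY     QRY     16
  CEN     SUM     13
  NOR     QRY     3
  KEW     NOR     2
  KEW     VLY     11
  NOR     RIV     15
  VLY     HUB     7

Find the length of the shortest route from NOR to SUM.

$6

Enumerating some paths:
NOR - SUM: 11 = 11
NOR - KEW - SUM: 2+6 = 8
NOR - QRY - SUM: 3+3 = 6
Cheapest is NOR - QRY - SUM at $6.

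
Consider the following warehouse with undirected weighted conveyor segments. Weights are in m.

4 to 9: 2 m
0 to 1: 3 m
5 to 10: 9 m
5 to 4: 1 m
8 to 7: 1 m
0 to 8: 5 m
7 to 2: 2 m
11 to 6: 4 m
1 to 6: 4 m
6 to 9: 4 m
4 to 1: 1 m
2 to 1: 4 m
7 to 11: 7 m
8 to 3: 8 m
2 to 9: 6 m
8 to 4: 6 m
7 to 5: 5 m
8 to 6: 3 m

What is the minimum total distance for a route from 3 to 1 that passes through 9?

Shortest 3→9: 3–8–6–9 = 15
Shortest 9→1: 9–4–1 = 3
Total via 9: 15 + 3 = 18 m.

18 m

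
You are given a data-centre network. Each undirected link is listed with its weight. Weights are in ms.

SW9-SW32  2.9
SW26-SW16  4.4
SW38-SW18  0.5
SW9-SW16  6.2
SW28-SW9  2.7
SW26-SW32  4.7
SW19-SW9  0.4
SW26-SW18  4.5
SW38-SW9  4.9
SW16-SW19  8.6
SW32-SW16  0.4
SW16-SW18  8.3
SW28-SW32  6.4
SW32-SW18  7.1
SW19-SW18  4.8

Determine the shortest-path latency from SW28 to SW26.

Running Dijkstra from SW28:
SW28: 0
SW9: 2.7  (via SW28)
SW19: 3.1  (via SW9)
SW32: 5.6  (via SW9)
SW16: 6  (via SW32)
SW38: 7.6  (via SW9)
SW18: 7.9  (via SW19)
SW26: 10.3  (via SW32)
Shortest route: SW28–SW9–SW32–SW26 = 10.3 ms.

10.3 ms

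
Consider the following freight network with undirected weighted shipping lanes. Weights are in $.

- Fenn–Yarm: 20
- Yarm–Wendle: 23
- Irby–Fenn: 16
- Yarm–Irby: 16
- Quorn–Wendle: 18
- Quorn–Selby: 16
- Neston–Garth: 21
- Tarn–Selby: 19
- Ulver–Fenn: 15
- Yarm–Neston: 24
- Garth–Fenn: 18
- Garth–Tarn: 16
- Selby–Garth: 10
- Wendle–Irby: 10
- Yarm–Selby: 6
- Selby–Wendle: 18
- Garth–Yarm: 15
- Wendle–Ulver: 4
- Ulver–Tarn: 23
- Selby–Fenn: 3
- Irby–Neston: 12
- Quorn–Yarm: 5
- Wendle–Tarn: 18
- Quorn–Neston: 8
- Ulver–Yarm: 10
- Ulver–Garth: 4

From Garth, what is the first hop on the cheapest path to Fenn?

Candidate routes:
Garth - Selby - Fenn: 10+3 = 13
Garth - Fenn: 18 = 18
Cheapest is Garth - Selby - Fenn at $13.
So from Garth the first move is to Selby.

Selby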